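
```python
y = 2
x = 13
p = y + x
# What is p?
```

Trace:
`y = 2` → y = 2
`x = 13` → x = 13
`p = y + x` → p = 15
So p = 15

Answer: 15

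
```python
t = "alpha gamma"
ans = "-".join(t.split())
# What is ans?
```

Trace:
`t = "alpha gamma"` → t = 'alpha gamma'
`ans = "-".join(t.split())` → ans = 'alpha-gamma'
So ans = 'alpha-gamma'

Answer: 'alpha-gamma'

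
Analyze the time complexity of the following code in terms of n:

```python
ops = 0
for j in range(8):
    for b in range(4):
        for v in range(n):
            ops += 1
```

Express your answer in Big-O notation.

Each loop level contributes: 1 × 1 × n. Multiplying the contributions gives O(n).

Answer: O(n)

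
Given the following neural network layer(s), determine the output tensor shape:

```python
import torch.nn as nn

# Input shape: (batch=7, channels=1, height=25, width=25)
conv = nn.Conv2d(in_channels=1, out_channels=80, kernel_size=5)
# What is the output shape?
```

Input: (7, 1, 25, 25) -> Output: (7, 80, 21, 21)

Answer: (7, 80, 21, 21)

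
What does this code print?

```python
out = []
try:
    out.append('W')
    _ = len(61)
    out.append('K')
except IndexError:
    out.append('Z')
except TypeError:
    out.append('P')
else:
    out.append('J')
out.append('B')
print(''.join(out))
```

Execution trace: 'W' (try body) → 'P' (except TypeError) → 'B' (after the try/except). Output: WPB

Answer: WPB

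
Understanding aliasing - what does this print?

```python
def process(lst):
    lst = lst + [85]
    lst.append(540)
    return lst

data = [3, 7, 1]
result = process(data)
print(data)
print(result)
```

Key concept: rebinding parameter vs mutation.
Step by step:
`data = [3, 7, 1]` → data = [3, 7, 1]
`result = process(data)` → result = [3, 7, 1, 85, 540]
`print(data)` → prints [3, 7, 1]
`print(result)` → prints [3, 7, 1, 85, 540]

Answer:
[3, 7, 1]
[3, 7, 1, 85, 540]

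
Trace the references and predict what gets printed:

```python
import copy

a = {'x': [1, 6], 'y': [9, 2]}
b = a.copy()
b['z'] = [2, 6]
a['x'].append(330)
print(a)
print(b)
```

Key concept: shallow copy of dict with mutable values.
Step by step:
`a = {'x': [1, 6], 'y': [9, 2]}` → a = {'x': [1, 6], 'y': [9, 2]}
`b = a.copy()` → b = {'x': [1, 6], 'y': [9, 2]}
`b['z'] = [2, 6]` → b = {'x': [1, 6], 'y': [9, 2], 'z': [2, 6]}
`a['x'].append(330)` → a = {'x': [1, 6, 330], 'y': [9, 2]}; b = {'x': [1, 6, 330], 'y': [9, 2], 'z': [2, 6]}
`print(a)` → prints {'x': [1, 6, 330], 'y': [9, 2]}
`print(b)` → prints {'x': [1, 6, 330], 'y': [9, 2], 'z': [2, 6]}

Answer:
{'x': [1, 6, 330], 'y': [9, 2]}
{'x': [1, 6, 330], 'y': [9, 2], 'z': [2, 6]}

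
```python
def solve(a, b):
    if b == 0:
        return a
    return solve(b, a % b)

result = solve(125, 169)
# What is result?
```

solve(125, 169) -> solve(169, 125) -> solve(125, 44) -> solve(44, 37) -> solve(37, 7) -> solve(7, 2) -> solve(2, 1) -> solve(1, 0) -> 1

Answer: 1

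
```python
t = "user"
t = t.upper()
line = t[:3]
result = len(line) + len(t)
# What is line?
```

Trace:
`t = "user"` → t = 'user'
`t = t.upper()` → t = 'USER'
`line = t[:3]` → line = 'USE'
`result = len(line) + len(t)` → result = 7
So line = 'USE'

Answer: 'USE'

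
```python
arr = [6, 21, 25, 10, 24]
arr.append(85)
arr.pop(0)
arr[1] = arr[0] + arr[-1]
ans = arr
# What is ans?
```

Trace:
`arr = [6, 21, 25, 10, 24]` → arr = [6, 21, 25, 10, 24]
`arr.append(85)` → arr = [6, 21, 25, 10, 24, 85]
`arr.pop(0)` → arr = [21, 25, 10, 24, 85]
`arr[1] = arr[0] + arr[-1]` → arr = [21, 106, 10, 24, 85]
`ans = arr` → ans = [21, 106, 10, 24, 85]
So ans = [21, 106, 10, 24, 85]

Answer: [21, 106, 10, 24, 85]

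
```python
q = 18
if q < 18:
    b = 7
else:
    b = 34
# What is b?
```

Trace:
`q = 18` → q = 18
`if q < 18: ...` → q < 18 is False, take else branch → b = 34
So b = 34

Answer: 34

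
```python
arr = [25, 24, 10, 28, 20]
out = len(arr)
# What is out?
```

Trace:
`arr = [25, 24, 10, 28, 20]` → arr = [25, 24, 10, 28, 20]
`out = len(arr)` → out = 5
So out = 5

Answer: 5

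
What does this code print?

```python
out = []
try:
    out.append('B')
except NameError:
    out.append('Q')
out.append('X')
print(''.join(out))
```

Execution trace: 'B' (try body, no exception) → 'X' (after the try/except). Output: BX

Answer: BX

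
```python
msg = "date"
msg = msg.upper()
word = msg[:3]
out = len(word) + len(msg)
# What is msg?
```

Trace:
`msg = "date"` → msg = 'date'
`msg = msg.upper()` → msg = 'DATE'
`word = msg[:3]` → word = 'DAT'
`out = len(word) + len(msg)` → out = 7
So msg = 'DATE'

Answer: 'DATE'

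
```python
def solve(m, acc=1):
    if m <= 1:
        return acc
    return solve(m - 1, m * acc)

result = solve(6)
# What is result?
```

Accumulator trace (n, acc): (6, 1) -> (5, 6) -> (4, 30) -> (3, 120) -> (2, 360) -> (1, 720) -> return 720

Answer: 720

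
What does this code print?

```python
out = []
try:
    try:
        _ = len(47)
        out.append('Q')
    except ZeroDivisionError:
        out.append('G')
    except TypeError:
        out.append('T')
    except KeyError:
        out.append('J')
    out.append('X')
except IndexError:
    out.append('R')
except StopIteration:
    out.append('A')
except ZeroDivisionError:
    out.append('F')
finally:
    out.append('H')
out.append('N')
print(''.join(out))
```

Execution trace: 'T' (inner except TypeError) → 'X' (try body, no exception) → 'H' (finally) → 'N' (after the try/except). Output: TXHN

Answer: TXHN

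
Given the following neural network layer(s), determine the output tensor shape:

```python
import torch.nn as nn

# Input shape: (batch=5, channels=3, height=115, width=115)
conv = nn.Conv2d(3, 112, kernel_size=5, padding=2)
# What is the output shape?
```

Input: (5, 3, 115, 115) -> Output: (5, 112, 115, 115)

Answer: (5, 112, 115, 115)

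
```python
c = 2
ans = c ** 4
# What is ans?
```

Trace:
`c = 2` → c = 2
`ans = c ** 4` → ans = 16
So ans = 16

Answer: 16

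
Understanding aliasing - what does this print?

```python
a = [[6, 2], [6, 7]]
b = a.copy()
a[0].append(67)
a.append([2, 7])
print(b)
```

Key concept: shallow copy with nested lists.
Step by step:
`a = [[6, 2], [6, 7]]` → a = [[6, 2], [6, 7]]
`b = a.copy()` → b = [[6, 2], [6, 7]]
`a[0].append(67)` → a = [[6, 2, 67], [6, 7]]; b = [[6, 2, 67], [6, 7]]
`a.append([2, 7])` → a = [[6, 2, 67], [6, 7], [2, 7]]
`print(b)` → prints [[6, 2, 67], [6, 7]]

Answer: [[6, 2, 67], [6, 7]]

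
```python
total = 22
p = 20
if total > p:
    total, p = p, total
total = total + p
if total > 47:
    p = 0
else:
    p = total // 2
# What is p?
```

Trace:
`total = 22` → total = 22
`p = 20` → p = 20
`if total > p: ...` → total > p is True → total = 20; p = 22
`total = total + p` → total = 42
`if total > 47: ...` → total > 47 is False, take else branch → p = 21
So p = 21

Answer: 21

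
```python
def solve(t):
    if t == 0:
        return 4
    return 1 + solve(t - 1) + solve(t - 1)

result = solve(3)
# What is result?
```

solve(t) = 1 + 2·solve(t-1), solve(0)=4. Closed form: (4+1)·2^3 - 1 = 39.

Answer: 39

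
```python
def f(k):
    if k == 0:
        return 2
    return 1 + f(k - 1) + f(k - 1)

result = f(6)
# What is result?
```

f(k) = 1 + 2·f(k-1), f(0)=2. Closed form: (2+1)·2^6 - 1 = 191.

Answer: 191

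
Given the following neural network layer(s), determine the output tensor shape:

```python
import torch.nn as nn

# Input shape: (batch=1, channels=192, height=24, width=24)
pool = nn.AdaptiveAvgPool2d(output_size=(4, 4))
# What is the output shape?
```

Input: (1, 192, 24, 24) -> Output: (1, 192, 4, 4)

Answer: (1, 192, 4, 4)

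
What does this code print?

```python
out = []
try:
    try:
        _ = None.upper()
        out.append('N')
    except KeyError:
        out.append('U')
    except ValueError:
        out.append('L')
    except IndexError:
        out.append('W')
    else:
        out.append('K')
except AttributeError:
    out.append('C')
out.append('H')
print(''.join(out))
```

Execution trace: 'C' (outer except AttributeError) → 'H' (after the try/except). Output: CH

Answer: CH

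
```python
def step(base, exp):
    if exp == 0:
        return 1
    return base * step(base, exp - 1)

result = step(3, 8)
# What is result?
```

step(3, 8) = 3 * 3 * 3 * 3 * 3 * 3 * 3 * 3 = 6561

Answer: 6561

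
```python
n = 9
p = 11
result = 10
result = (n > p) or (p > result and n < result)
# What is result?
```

Trace:
`n = 9` → n = 9
`p = 11` → p = 11
`result = 10` → result = 10
`result = (n > p) or (p > result and n < result)` → result = True
So result = True

Answer: True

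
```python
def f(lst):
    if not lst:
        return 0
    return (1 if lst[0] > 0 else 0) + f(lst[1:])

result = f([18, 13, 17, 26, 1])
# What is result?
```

Count of positive elements in [18, 13, 17, 26, 1] = 5

Answer: 5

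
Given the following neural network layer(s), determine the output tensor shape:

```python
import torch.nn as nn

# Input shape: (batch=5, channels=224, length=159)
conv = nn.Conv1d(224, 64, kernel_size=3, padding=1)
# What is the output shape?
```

Input: (5, 224, 159) -> Output: (5, 64, 159)

Answer: (5, 64, 159)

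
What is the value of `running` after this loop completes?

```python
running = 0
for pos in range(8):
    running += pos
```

Sum of 0 to 7 = 28
`running` takes the values: 0 → 1 → 3 → 6 → 10 → 15 → 21 → 28

Answer: 28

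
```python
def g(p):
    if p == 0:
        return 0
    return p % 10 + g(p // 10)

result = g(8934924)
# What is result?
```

Sum of digits of 8934924: 4 + 2 + 9 + 4 + 3 + 9 + 8 = 39

Answer: 39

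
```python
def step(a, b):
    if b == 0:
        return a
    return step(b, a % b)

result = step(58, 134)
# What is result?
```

step(58, 134) -> step(134, 58) -> step(58, 18) -> step(18, 4) -> step(4, 2) -> step(2, 0) -> 2

Answer: 2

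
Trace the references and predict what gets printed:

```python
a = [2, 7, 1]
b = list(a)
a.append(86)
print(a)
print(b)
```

Key concept: list() constructor creates copy.
Step by step:
`a = [2, 7, 1]` → a = [2, 7, 1]
`b = list(a)` → b = [2, 7, 1]
`a.append(86)` → a = [2, 7, 1, 86]
`print(a)` → prints [2, 7, 1, 86]
`print(b)` → prints [2, 7, 1]

Answer:
[2, 7, 1, 86]
[2, 7, 1]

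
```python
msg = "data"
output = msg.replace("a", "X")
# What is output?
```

Trace:
`msg = "data"` → msg = 'data'
`output = msg.replace("a", "X")` → output = 'dXtX'
So output = 'dXtX'

Answer: 'dXtX'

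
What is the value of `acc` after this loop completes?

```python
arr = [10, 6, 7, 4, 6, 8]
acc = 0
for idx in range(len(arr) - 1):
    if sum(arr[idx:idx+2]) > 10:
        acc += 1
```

Count windows with sum > 10
`acc` takes the values: 0 → 1 → 2 → 3 → 4

Answer: 4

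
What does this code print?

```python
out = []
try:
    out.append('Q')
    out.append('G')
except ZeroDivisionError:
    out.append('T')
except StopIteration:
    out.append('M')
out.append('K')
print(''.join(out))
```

Execution trace: 'Q' (try body) → 'G' (try body, no exception) → 'K' (after the try/except). Output: QGK

Answer: QGK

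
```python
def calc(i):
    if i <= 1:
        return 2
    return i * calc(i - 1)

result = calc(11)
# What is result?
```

calc(11) = 11 * 10 * 9 * 8 * 7 * 6 * 5 * 4 * 3 * 2 * 2 = 79833600

Answer: 79833600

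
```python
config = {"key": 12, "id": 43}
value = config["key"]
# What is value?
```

Trace:
`config = {"key": 12, "id": 43}` → config = {'key': 12, 'id': 43}
`value = config["key"]` → value = 12
So value = 12

Answer: 12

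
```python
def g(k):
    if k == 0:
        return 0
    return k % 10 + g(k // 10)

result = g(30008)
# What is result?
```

Sum of digits of 30008: 8 + 0 + 0 + 0 + 3 = 11

Answer: 11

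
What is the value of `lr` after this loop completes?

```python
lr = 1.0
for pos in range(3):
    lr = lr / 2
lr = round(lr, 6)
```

Halving LR 3 times: 1 / 2^3
`lr` takes the values: 1.0 → 0.5 → 0.25 → 0.125

Answer: 0.125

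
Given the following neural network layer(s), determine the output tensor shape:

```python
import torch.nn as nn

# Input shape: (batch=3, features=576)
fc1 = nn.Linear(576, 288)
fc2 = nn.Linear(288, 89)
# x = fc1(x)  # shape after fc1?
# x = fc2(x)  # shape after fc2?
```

Input: (3, 576) -> after fc1: (3, 288) -> Output: (3, 89)

Answer: (3, 89)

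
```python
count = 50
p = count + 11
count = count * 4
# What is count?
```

Trace:
`count = 50` → count = 50
`p = count + 11` → p = 61
`count = count * 4` → count = 200
So count = 200

Answer: 200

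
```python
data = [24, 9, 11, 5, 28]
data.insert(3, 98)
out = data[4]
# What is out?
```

Trace:
`data = [24, 9, 11, 5, 28]` → data = [24, 9, 11, 5, 28]
`data.insert(3, 98)` → data = [24, 9, 11, 98, 5, 28]
`out = data[4]` → out = 5
So out = 5

Answer: 5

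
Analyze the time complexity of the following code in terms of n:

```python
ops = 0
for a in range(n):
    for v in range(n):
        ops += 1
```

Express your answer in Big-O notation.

Each loop level contributes: n × n. Multiplying the contributions gives O(n^2).

Answer: O(n^2)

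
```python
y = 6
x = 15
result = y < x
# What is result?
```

Trace:
`y = 6` → y = 6
`x = 15` → x = 15
`result = y < x` → result = True
So result = True

Answer: True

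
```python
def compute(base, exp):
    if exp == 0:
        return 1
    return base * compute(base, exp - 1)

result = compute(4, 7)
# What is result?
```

compute(4, 7) = 4 * 4 * 4 * 4 * 4 * 4 * 4 = 16384

Answer: 16384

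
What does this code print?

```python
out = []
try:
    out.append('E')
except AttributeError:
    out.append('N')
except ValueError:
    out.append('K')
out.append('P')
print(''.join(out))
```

Execution trace: 'E' (try body, no exception) → 'P' (after the try/except). Output: EP

Answer: EP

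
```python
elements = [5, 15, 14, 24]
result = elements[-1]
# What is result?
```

Trace:
`elements = [5, 15, 14, 24]` → elements = [5, 15, 14, 24]
`result = elements[-1]` → result = 24
So result = 24

Answer: 24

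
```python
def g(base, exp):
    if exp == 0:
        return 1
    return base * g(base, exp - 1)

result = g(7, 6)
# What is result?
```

g(7, 6) = 7 * 7 * 7 * 7 * 7 * 7 = 117649

Answer: 117649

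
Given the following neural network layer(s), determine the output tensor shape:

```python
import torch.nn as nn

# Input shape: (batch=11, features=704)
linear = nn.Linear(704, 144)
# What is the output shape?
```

Input: (11, 704) -> Output: (11, 144)

Answer: (11, 144)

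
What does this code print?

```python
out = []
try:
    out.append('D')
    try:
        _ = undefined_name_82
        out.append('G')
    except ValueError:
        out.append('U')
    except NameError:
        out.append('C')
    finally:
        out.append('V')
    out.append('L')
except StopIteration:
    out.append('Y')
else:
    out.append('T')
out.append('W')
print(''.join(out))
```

Execution trace: 'D' (try body) → 'C' (inner except NameError) → 'V' (inner finally) → 'L' (try body, no exception) → 'T' (else) → 'W' (after the try/except). Output: DCVLTW

Answer: DCVLTW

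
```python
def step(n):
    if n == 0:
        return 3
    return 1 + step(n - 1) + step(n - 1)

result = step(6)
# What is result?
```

step(n) = 1 + 2·step(n-1), step(0)=3. Closed form: (3+1)·2^6 - 1 = 255.

Answer: 255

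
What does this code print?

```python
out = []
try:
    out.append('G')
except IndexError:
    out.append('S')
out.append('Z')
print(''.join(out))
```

Execution trace: 'G' (try body, no exception) → 'Z' (after the try/except). Output: GZ

Answer: GZ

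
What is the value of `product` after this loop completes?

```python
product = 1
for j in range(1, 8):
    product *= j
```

7! = 5040
`product` takes the values: 1 → 2 → 6 → 24 → 120 → 720 → 5040

Answer: 5040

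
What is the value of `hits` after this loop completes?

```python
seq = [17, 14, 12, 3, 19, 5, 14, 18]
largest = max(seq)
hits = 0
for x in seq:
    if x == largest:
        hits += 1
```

Count of max value 19 in [17, 14, 12, 3, 19, 5, 14, 18]
`hits` takes the values: 0 → 1

Answer: 1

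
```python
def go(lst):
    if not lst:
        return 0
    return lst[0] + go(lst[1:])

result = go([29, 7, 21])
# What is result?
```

29 + 7 + 21 + 0 = 57

Answer: 57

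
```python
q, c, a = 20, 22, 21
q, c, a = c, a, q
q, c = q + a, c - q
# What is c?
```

Trace:
`q, c, a = 20, 22, 21` → q = 20; c = 22; a = 21
`q, c, a = c, a, q` → q = 22; c = 21; a = 20
`q, c = q + a, c - q` → q = 42; c = -1
So c = -1

Answer: -1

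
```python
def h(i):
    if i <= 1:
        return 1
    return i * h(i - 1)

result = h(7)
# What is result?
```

h(7) = 7 * 6 * 5 * 4 * 3 * 2 * 1 = 5040

Answer: 5040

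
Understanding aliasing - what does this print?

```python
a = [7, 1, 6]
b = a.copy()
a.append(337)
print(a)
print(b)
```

Key concept: list.copy() creates independent copy.
Step by step:
`a = [7, 1, 6]` → a = [7, 1, 6]
`b = a.copy()` → b = [7, 1, 6]
`a.append(337)` → a = [7, 1, 6, 337]
`print(a)` → prints [7, 1, 6, 337]
`print(b)` → prints [7, 1, 6]

Answer:
[7, 1, 6, 337]
[7, 1, 6]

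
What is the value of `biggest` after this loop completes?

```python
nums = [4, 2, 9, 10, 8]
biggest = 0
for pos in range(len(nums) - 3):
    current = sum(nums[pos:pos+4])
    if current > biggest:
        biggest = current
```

Max sum of 4-element window in [4, 2, 9, 10, 8]
`biggest` takes the values: 0 → 25 → 29

Answer: 29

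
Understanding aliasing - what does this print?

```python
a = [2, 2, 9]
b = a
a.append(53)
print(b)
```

Key concept: basic list aliasing.
Step by step:
`a = [2, 2, 9]` → a = [2, 2, 9]
`b = a` → b = [2, 2, 9] (same object as a)
`a.append(53)` → a = [2, 2, 9, 53] (same object as b); b = [2, 2, 9, 53] (same object as a)
`print(b)` → prints [2, 2, 9, 53]

Answer: [2, 2, 9, 53]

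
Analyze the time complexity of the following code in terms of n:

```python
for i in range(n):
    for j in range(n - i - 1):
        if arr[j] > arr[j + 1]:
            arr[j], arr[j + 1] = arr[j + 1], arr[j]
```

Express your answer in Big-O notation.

This is Bubble sort. Time complexity: O(n²).

Answer: O(n²)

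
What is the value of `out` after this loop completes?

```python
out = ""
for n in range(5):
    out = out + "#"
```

Repeat '#' 5 times
`out` takes the values: "" → "#" → "##" → "###" → "####" → "#####"

Answer: "#####"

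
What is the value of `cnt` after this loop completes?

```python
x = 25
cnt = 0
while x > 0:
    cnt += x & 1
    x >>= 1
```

Count set bits in 25 (binary: 0b11001)
`cnt` takes the values: 0 → 1 → 2 → 3

Answer: 3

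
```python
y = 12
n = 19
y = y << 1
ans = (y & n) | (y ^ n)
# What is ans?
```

Trace:
`y = 12` → y = 12
`n = 19` → n = 19
`y = y << 1` → y = 24
`ans = (y & n) | (y ^ n)` → ans = 27
So ans = 27

Answer: 27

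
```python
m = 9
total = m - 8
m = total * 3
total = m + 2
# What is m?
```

Trace:
`m = 9` → m = 9
`total = m - 8` → total = 1
`m = total * 3` → m = 3
`total = m + 2` → total = 5
So m = 3

Answer: 3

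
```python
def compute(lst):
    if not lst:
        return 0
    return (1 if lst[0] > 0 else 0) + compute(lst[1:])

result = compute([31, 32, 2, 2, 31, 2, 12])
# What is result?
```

Count of positive elements in [31, 32, 2, 2, 31, 2, 12] = 7

Answer: 7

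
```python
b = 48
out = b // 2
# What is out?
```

Trace:
`b = 48` → b = 48
`out = b // 2` → out = 24
So out = 24

Answer: 24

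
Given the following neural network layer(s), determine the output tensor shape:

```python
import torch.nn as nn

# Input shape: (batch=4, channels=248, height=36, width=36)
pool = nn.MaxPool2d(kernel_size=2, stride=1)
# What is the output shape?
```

Input: (4, 248, 36, 36) -> Output: (4, 248, 35, 35)

Answer: (4, 248, 35, 35)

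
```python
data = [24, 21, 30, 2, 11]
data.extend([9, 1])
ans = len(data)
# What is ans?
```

Trace:
`data = [24, 21, 30, 2, 11]` → data = [24, 21, 30, 2, 11]
`data.extend([9, 1])` → data = [24, 21, 30, 2, 11, 9, 1]
`ans = len(data)` → ans = 7
So ans = 7

Answer: 7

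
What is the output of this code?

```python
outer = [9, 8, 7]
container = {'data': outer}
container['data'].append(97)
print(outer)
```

Key concept: dict holds reference to list.
Step by step:
`outer = [9, 8, 7]` → outer = [9, 8, 7]
`container = {'data': outer}` → container = {'data': [9, 8, 7]}
`container['data'].append(97)` → outer = [9, 8, 7, 97]; container = {'data': [9, 8, 7, 97]}
`print(outer)` → prints [9, 8, 7, 97]

Answer: [9, 8, 7, 97]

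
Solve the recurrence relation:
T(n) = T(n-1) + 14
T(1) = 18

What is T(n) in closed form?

Unrolling: T(n) = T(1) + 14·(n-1) = 18 + 14(n-1) = 14n + 4.

Answer: T(n) = 14n + 4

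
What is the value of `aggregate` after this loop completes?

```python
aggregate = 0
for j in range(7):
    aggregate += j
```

Sum of 0 to 6 = 21
`aggregate` takes the values: 0 → 1 → 3 → 6 → 10 → 15 → 21

Answer: 21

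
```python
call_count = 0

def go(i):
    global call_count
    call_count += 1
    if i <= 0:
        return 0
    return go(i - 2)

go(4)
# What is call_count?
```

Linear recursion stepping by 2: 3 calls from i=4 down to ≤0.

Answer: 3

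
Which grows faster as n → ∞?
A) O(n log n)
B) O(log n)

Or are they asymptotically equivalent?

O(n log n) vs O(log n): Higher order terms dominate.

Answer: A) O(n log n) grows faster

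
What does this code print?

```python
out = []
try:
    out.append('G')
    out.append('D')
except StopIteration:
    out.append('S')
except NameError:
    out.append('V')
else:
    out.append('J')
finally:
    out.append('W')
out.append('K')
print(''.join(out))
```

Execution trace: 'G' (try body) → 'D' (try body, no exception) → 'J' (else) → 'W' (finally) → 'K' (after the try/except). Output: GDJWK

Answer: GDJWK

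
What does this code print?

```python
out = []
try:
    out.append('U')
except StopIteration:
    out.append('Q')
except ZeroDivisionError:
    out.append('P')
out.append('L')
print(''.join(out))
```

Execution trace: 'U' (try body, no exception) → 'L' (after the try/except). Output: UL

Answer: UL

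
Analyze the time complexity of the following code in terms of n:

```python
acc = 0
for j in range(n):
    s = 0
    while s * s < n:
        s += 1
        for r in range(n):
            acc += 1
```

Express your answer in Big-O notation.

Each loop level contributes: n × √n × n. Multiplying the contributions gives O(n^2√n).

Answer: O(n^2√n)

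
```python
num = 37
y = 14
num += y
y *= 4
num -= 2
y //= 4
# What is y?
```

Trace:
`num = 37` → num = 37
`y = 14` → y = 14
`num += y` → num = 51
`y *= 4` → y = 56
`num -= 2` → num = 49
`y //= 4` → y = 14
So y = 14

Answer: 14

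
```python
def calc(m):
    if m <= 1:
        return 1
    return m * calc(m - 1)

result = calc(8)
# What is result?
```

calc(8) = 8 * 7 * 6 * 5 * 4 * 3 * 2 * 1 = 40320

Answer: 40320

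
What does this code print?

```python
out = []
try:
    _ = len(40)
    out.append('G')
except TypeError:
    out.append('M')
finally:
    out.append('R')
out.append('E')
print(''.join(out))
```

Execution trace: 'M' (except TypeError) → 'R' (finally) → 'E' (after the try/except). Output: MRE

Answer: MRE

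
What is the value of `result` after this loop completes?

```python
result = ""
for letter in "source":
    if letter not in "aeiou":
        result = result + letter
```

Remove vowels from 'source'
`result` takes the values: "" → "s" → "sr" → "src"

Answer: "src"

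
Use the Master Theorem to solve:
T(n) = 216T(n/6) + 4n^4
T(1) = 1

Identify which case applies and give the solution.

a=216, b=6, f(n)=4n^4. log_6(216) = 3. Since c=4 > 3 and the regularity condition holds (216(n/6)^4 = (216/6^4)n^4 with 216/6^4 < 1), Case 3 applies: T(n) = Θ(f(n)) = O(n^4).

Answer: O(n^4) - Case 3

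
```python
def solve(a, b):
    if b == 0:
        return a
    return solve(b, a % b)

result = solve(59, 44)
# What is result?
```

solve(59, 44) -> solve(44, 15) -> solve(15, 14) -> solve(14, 1) -> solve(1, 0) -> 1

Answer: 1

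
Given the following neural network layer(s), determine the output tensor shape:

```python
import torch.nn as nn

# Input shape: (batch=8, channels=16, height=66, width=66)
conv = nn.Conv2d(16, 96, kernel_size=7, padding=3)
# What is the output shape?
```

Input: (8, 16, 66, 66) -> Output: (8, 96, 66, 66)

Answer: (8, 96, 66, 66)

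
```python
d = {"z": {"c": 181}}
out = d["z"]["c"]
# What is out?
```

Trace:
`d = {"z": {"c": 181}}` → d = {'z': {'c': 181}}
`out = d["z"]["c"]` → out = 181
So out = 181

Answer: 181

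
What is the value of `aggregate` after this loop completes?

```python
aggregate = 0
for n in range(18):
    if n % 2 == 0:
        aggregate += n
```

Sum of even numbers 0 to 17
`aggregate` takes the values: 0 → 2 → 6 → 12 → 20 → 30 → 42 → 56 → 72

Answer: 72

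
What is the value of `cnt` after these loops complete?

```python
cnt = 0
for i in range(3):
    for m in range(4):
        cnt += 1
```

3 * 4 = 12
`cnt` takes the values: 0 → 1 → 2 → 3 → 4 → 5 → 6 → 7 → 8 → 9 → 10 → 11 → 12

Answer: 12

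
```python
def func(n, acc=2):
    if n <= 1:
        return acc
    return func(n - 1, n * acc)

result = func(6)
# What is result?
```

Accumulator trace (n, acc): (6, 2) -> (5, 12) -> (4, 60) -> (3, 240) -> (2, 720) -> (1, 1440) -> return 1440

Answer: 1440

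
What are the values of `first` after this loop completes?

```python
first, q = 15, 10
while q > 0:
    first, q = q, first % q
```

GCD of 15 and 10
`first` takes the values: 15 → 10 → 5

Answer: 5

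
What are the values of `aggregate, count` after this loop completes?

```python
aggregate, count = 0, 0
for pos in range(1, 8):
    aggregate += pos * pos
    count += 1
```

Sum of squares and count
`aggregate, count` takes the values: (0, 0) → (1, 0) → (1, 1) → (5, 1) → (5, 2) → (14, 2) → (14, 3) → (30, 3) → (30, 4) → (55, 4) → (55, 5) → (91, 5) → (91, 6) → (140, 6) → (140, 7)

Answer: 140, 7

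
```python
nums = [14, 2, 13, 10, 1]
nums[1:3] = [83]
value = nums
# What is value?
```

Trace:
`nums = [14, 2, 13, 10, 1]` → nums = [14, 2, 13, 10, 1]
`nums[1:3] = [83]` → nums = [14, 83, 10, 1]
`value = nums` → value = [14, 83, 10, 1]
So value = [14, 83, 10, 1]

Answer: [14, 83, 10, 1]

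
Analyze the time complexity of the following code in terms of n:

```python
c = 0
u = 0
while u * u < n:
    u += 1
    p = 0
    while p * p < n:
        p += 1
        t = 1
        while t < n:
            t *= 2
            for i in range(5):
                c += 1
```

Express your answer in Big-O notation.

Each loop level contributes: √n × √n × log n × 1. Multiplying the contributions gives O(n log n).

Answer: O(n log n)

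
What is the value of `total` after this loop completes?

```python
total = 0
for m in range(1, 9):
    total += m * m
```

Sum of squares 1² to 8² = 204
`total` takes the values: 0 → 1 → 5 → 14 → 30 → 55 → 91 → 140 → 204

Answer: 204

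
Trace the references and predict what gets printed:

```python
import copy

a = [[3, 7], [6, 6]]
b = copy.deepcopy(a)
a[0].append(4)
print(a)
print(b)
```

Key concept: deep copy is fully independent.
Step by step:
`a = [[3, 7], [6, 6]]` → a = [[3, 7], [6, 6]]
`b = copy.deepcopy(a)` → b = [[3, 7], [6, 6]]
`a[0].append(4)` → a = [[3, 7, 4], [6, 6]]
`print(a)` → prints [[3, 7, 4], [6, 6]]
`print(b)` → prints [[3, 7], [6, 6]]

Answer:
[[3, 7, 4], [6, 6]]
[[3, 7], [6, 6]]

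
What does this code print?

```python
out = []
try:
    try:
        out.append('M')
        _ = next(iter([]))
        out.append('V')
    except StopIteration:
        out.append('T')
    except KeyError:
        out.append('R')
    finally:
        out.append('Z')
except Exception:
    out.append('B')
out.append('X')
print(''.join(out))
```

Execution trace: 'M' (inner try body) → 'T' (inner except StopIteration) → 'Z' (inner finally) → 'X' (after the try/except). Output: MTZX

Answer: MTZX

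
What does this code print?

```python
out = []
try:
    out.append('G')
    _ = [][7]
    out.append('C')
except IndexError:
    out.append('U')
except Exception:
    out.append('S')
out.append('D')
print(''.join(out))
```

Execution trace: 'G' (try body) → 'U' (except IndexError) → 'D' (after the try/except). Output: GUD

Answer: GUD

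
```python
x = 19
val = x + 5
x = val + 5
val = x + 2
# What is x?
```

Trace:
`x = 19` → x = 19
`val = x + 5` → val = 24
`x = val + 5` → x = 29
`val = x + 2` → val = 31
So x = 29

Answer: 29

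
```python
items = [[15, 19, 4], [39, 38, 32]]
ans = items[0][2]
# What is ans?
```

Trace:
`items = [[15, 19, 4], [39, 38, 32]]` → items = [[15, 19, 4], [39, 38, 32]]
`ans = items[0][2]` → ans = 4
So ans = 4

Answer: 4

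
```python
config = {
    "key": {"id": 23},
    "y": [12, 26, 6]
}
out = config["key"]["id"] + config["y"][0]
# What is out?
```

Trace:
`config = { ...` → config = {'key': {'id': 23}, 'y': [12, 26, 6]}
`out = config["key"]["id"] + config["y"][0]` → out = 35
So out = 35

Answer: 35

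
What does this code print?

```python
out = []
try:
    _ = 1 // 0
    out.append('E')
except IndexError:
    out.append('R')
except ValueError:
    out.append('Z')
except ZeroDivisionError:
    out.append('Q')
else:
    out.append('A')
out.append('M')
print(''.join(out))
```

Execution trace: 'Q' (except ZeroDivisionError) → 'M' (after the try/except). Output: QM

Answer: QM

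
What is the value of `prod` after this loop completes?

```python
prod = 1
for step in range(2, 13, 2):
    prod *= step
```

Product of even numbers 2 to 12
`prod` takes the values: 1 → 2 → 8 → 48 → 384 → 3840 → 46080

Answer: 46080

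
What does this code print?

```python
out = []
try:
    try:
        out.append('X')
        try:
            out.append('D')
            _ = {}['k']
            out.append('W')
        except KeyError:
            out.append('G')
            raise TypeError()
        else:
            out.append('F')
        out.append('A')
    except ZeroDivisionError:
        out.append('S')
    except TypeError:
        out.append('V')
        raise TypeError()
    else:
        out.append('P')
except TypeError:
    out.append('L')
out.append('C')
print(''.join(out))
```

Execution trace: 'X' (try body) → 'D' (inner try body) → 'G' (inner except KeyError) → 'V' (except TypeError) → 'L' (outer except TypeError) → 'C' (after the try/except). Output: XDGVLC

Answer: XDGVLC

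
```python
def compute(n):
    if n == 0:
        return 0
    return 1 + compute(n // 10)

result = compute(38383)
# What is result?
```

Count of digits of 38383: 5

Answer: 5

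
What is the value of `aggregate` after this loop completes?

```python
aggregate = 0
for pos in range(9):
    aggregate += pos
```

Sum of 0 to 8 = 36
`aggregate` takes the values: 0 → 1 → 3 → 6 → 10 → 15 → 21 → 28 → 36

Answer: 36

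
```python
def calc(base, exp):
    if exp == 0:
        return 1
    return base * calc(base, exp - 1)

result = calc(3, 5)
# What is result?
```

calc(3, 5) = 3 * 3 * 3 * 3 * 3 = 243

Answer: 243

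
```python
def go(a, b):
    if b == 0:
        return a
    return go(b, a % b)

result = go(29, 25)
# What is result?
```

go(29, 25) -> go(25, 4) -> go(4, 1) -> go(1, 0) -> 1

Answer: 1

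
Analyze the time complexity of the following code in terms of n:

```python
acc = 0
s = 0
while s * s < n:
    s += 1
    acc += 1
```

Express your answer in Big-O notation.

Each loop level contributes: √n. Multiplying the contributions gives O(√n).

Answer: O(√n)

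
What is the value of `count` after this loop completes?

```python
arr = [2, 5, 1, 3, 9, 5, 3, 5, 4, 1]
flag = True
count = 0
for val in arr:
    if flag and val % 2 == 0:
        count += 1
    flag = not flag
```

Count even values at even positions
`count` takes the values: 0 → 1 → 2

Answer: 2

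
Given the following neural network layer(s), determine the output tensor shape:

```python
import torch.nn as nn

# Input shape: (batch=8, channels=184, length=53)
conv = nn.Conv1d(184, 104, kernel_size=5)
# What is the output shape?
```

Input: (8, 184, 53) -> Output: (8, 104, 49)

Answer: (8, 104, 49)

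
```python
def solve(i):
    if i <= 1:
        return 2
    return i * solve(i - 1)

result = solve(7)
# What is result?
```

solve(7) = 7 * 6 * 5 * 4 * 3 * 2 * 2 = 10080

Answer: 10080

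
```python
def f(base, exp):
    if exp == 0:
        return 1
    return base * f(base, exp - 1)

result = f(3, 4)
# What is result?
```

f(3, 4) = 3 * 3 * 3 * 3 = 81

Answer: 81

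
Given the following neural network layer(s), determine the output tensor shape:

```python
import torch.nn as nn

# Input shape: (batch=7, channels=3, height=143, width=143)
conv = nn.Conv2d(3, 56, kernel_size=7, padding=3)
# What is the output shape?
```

Input: (7, 3, 143, 143) -> Output: (7, 56, 143, 143)

Answer: (7, 56, 143, 143)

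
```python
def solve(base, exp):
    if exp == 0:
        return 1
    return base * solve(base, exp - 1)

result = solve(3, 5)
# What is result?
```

solve(3, 5) = 3 * 3 * 3 * 3 * 3 = 243

Answer: 243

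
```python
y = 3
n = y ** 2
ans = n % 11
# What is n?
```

Trace:
`y = 3` → y = 3
`n = y ** 2` → n = 9
`ans = n % 11` → ans = 9
So n = 9

Answer: 9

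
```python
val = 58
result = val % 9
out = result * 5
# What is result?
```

Trace:
`val = 58` → val = 58
`result = val % 9` → result = 4
`out = result * 5` → out = 20
So result = 4

Answer: 4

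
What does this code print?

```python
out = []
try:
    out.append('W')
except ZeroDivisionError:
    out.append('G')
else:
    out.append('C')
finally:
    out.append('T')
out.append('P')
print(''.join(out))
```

Execution trace: 'W' (try body, no exception) → 'C' (else) → 'T' (finally) → 'P' (after the try/except). Output: WCTP

Answer: WCTP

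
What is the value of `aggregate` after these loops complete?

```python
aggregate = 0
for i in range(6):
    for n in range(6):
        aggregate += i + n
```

Sum of all i+n for i,n in 6x6
`aggregate` takes the values: 0 → 1 → 3 → 6 → 10 → 15 → 16 → 18 → 21 → 25 → 30 → 36 → 38 → 41 → 45 → 50 → 56 → 63 → 66 → 70 → 75 → 81 → 88 → 96 → 100 → 105 → 111 → 118 → 126 → 135 → 140 → 146 → 153 → 161 → 170 → 180

Answer: 180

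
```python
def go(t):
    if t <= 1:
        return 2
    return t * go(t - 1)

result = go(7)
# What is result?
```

go(7) = 7 * 6 * 5 * 4 * 3 * 2 * 2 = 10080

Answer: 10080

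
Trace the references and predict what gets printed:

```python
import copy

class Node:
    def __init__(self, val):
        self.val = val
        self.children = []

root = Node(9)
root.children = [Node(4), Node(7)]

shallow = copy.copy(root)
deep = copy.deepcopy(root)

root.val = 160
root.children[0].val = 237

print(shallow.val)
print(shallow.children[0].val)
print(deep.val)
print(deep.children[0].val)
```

Key concept: deep copy with custom objects.
Step by step:
`root = Node(9)` → root = Node(val=9, children=[])
`root.children = [Node(4), Node(7)]` → root = Node(val=9, children=[Node(val=4, children=[]), Node(val=7, children=[])])
`shallow = copy.copy(root)` → shallow = Node(val=9, children=[Node(val=4, children=[]), Node(val=7, children=[])])
`deep = copy.deepcopy(root)` → deep = Node(val=9, children=[Node(val=4, children=[]), Node(val=7, children=[])])
`root.val = 160` → root = Node(val=160, children=[Node(val=4, children=[]), Node(val=7, children=[])])
`root.children[0].val = 237` → root = Node(val=160, children=[Node(val=237, children=[]), Node(val=7, children=[])]); shallow = Node(val=9, children=[Node(val=237, children=[]), Node(val=7, children=[])])
`print(shallow.val)` → prints 9
`print(shallow.children[0].val)` → prints 237
`print(deep.val)` → prints 9
`print(deep.children[0].val)` → prints 4

Answer:
9
237
9
4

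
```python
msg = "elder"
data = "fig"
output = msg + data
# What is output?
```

Trace:
`msg = "elder"` → msg = 'elder'
`data = "fig"` → data = 'fig'
`output = msg + data` → output = 'elderfig'
So output = 'elderfig'

Answer: 'elderfig'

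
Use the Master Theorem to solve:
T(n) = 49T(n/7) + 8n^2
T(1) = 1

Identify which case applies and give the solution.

a=49, b=7, f(n)=8n^2. log_7(49) = 2. Since c=2 = 2, Case 2 applies: T(n) = Θ(n^log_b(a) · log n) = O(n^2 log n).

Answer: O(n^2 log n) - Case 2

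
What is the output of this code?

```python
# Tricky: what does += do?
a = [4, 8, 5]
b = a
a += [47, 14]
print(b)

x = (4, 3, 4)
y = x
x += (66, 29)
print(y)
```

Key concept: += behavior differs for mutable vs immutable.
Step by step:
`a = [4, 8, 5]` → a = [4, 8, 5]
`b = a` → b = [4, 8, 5] (same object as a)
`a += [47, 14]` → a = [4, 8, 5, 47, 14] (same object as b); b = [4, 8, 5, 47, 14] (same object as a)
`print(b)` → prints [4, 8, 5, 47, 14]
`x = (4, 3, 4)` → x = (4, 3, 4)
`y = x` → y = (4, 3, 4)
`x += (66, 29)` → x = (4, 3, 4, 66, 29)
`print(y)` → prints (4, 3, 4)

Answer:
[4, 8, 5, 47, 14]
(4, 3, 4)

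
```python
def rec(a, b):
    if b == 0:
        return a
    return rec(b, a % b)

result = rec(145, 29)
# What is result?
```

rec(145, 29) -> rec(29, 0) -> 29

Answer: 29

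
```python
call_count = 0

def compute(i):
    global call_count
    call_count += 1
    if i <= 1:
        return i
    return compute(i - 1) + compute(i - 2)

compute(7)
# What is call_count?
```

Calls(i) = 1 + Calls(i-1) + Calls(i-2); Calls(0)=Calls(1)=1. For i=7 this gives 41.

Answer: 41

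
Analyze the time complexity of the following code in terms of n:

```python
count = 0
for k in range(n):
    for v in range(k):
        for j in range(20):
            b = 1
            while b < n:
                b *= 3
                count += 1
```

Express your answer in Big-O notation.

Each loop level contributes: n × n × 1 × log n. Multiplying the contributions gives O(n^2 log n).

Answer: O(n^2 log n)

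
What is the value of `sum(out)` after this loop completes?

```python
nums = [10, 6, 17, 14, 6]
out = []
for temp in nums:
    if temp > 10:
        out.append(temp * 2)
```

Sum of doubled values > 10
`out` takes the values: [] → [34] → [34, 28]
So `sum(out)` = 62

Answer: 62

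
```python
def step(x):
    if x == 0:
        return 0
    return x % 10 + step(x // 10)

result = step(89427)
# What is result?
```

Sum of digits of 89427: 7 + 2 + 4 + 9 + 8 = 30

Answer: 30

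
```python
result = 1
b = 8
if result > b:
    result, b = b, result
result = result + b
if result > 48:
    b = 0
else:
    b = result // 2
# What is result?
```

Trace:
`result = 1` → result = 1
`b = 8` → b = 8
`if result > b: ...` → result > b is False → no variable changes
`result = result + b` → result = 9
`if result > 48: ...` → result > 48 is False, take else branch → b = 4
So result = 9

Answer: 9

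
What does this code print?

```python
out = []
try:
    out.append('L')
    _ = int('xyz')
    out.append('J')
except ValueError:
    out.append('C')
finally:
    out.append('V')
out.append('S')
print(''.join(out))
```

Execution trace: 'L' (try body) → 'C' (except ValueError) → 'V' (finally) → 'S' (after the try/except). Output: LCVS

Answer: LCVS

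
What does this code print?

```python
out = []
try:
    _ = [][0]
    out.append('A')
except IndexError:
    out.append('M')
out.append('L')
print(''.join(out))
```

Execution trace: 'M' (except IndexError) → 'L' (after the try/except). Output: ML

Answer: ML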